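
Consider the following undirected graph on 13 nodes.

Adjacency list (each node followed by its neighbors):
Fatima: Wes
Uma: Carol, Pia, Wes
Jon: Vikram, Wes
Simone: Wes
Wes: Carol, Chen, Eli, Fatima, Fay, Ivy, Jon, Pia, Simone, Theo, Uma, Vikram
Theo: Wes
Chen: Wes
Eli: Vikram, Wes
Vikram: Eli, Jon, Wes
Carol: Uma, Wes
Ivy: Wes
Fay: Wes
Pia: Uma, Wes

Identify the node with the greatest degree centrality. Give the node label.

Degrees — Carol:2, Chen:1, Eli:2, Fatima:1, Fay:1, Ivy:1, Jon:2, Pia:2, Simone:1, Theo:1, Uma:3, Vikram:3, Wes:12.
The maximum is 12, attained only by Wes.

Wes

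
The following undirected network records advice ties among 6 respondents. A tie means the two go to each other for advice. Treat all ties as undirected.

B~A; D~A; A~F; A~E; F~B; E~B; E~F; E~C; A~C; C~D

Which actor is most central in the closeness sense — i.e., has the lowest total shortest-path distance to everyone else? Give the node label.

Farness (sum of distances to all others) for each node — A:5, B:7, C:7, D:8, E:6, F:7.
The smallest farness is 5, for A, so A has the highest closeness.

A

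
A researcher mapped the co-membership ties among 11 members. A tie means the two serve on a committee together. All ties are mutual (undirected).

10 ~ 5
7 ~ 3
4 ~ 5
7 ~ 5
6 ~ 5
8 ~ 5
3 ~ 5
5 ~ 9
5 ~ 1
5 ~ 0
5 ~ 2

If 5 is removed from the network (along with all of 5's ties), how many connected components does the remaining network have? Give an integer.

9

Without 5, the remaining ties split the others into: {0}; {3, 7}; {9}; {10}; {2}; {1}; {6}; {4}; {8}.
That's 9 separate components.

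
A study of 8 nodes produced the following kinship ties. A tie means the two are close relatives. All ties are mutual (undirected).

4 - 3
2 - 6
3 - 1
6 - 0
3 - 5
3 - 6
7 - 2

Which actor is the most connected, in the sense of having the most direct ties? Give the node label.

Degrees — 0:1, 1:1, 2:2, 3:4, 4:1, 5:1, 6:3, 7:1.
The maximum is 4, attained only by 3.

3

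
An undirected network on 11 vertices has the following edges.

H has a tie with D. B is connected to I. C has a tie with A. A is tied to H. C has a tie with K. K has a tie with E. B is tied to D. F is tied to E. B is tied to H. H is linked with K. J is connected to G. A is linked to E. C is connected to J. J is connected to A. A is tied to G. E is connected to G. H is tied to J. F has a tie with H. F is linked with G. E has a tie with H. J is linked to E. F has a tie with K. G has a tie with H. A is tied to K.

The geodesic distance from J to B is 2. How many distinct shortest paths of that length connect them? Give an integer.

1

The shortest distance is 2, and the only length-2 path is J–H–B. So there is exactly 1 shortest path.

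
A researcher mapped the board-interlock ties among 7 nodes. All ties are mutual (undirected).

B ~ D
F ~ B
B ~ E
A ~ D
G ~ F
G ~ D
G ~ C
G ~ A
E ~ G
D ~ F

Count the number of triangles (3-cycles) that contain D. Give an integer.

3

D's neighbors: A, B, F, and G.
Neighbor pairs that are themselves tied: D–A–G; D–B–F; D–F–G. Each forms one triangle with D, for 3 in total.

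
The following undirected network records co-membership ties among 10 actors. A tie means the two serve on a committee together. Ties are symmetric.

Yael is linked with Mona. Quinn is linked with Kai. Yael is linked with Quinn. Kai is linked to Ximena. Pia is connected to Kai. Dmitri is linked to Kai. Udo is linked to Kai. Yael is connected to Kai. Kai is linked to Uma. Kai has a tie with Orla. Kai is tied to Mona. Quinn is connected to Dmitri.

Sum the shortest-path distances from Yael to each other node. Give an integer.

15

Distances from Yael: Dmitri:2, Kai:1, Mona:1, Orla:2, Pia:2, Quinn:1, Udo:2, Uma:2, Ximena:2.
Sum = 2 + 1 + 1 + 2 + 2 + 1 + 2 + 2 + 2 = 15.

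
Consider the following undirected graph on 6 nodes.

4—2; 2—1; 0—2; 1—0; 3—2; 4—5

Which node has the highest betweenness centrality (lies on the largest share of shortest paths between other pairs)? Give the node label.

2

Unnormalized betweenness of each node: 0:0, 1:0, 2:8, 3:0, 4:4, 5:0.
2 has the largest value, 8, making it the main broker — the node through which the most shortest paths run.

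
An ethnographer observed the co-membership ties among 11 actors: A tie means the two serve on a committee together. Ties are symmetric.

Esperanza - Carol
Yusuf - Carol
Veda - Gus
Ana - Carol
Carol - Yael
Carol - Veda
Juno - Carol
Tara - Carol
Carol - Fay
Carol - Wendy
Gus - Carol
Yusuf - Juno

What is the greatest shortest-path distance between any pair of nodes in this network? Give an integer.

2

Eccentricity of each node (its greatest distance to any other): Ana:2, Carol:1, Esperanza:2, Fay:2, Gus:2, Juno:2, Tara:2, Veda:2, Wendy:2, Yael:2, Yusuf:2.
The maximum eccentricity is 2, realized for instance by the pair Gus–Yusuf via Gus – Carol – Yusuf. So the diameter is 2.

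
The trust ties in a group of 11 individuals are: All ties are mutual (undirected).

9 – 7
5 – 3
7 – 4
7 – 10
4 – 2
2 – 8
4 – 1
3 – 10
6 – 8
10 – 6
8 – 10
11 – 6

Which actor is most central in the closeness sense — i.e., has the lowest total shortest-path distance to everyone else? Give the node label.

Farness (sum of distances to all others) for each node — 1:32, 2:23, 3:24, 4:23, 5:33, 6:22, 7:19, 8:20, 9:28, 10:17, 11:31.
The smallest farness is 17, for 10, so 10 has the highest closeness.

10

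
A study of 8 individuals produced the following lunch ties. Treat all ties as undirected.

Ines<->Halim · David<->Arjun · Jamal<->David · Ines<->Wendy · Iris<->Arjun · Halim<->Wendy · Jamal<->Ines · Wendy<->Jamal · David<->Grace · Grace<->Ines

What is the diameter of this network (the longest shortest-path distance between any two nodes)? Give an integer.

5

Eccentricity of each node (its greatest distance to any other): Arjun:4, David:3, Grace:3, Halim:5, Ines:4, Iris:5, Jamal:3, Wendy:4.
The maximum eccentricity is 5, realized for instance by the pair Halim–Iris via Halim – Ines – Jamal – David – Arjun – Iris. So the diameter is 5.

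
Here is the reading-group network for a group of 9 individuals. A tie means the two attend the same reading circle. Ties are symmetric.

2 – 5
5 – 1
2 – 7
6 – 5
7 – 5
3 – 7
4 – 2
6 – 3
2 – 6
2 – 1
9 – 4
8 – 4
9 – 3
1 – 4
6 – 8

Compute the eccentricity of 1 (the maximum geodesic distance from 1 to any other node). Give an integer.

3

Distances from 1: 2:1, 3:3, 4:1, 5:1, 6:2, 7:2, 8:2, 9:2.
The largest is 3 (to 3), so the eccentricity of 1 is 3.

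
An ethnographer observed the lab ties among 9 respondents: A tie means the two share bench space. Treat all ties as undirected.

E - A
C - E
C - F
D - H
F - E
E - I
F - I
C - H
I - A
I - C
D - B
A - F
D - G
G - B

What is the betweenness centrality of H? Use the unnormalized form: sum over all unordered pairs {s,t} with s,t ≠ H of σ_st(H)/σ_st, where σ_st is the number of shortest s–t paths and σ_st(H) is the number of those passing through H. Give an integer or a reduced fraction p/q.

Pairs whose geodesics pass through H — G–I: 1; G–E: 1; G–F: 1; G–C: 1; G–A: 3/3; D–I: 1; D–E: 1; D–F: 1; D–C: 1; D–A: 3/3; B–I: 1; B–E: 1; B–F: 1; B–C: 1 … (+1 more pairs).
All other pairs contribute 0.
Summing the contributions gives betweenness(H) = 15.

15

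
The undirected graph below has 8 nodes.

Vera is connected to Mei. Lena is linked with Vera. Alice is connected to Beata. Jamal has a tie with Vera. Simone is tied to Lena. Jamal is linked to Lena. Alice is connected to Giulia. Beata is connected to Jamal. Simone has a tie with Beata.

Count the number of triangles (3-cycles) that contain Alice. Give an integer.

0

Alice's neighbors are Beata and Giulia, but none of them are tied to each other, so no triangle contains Alice.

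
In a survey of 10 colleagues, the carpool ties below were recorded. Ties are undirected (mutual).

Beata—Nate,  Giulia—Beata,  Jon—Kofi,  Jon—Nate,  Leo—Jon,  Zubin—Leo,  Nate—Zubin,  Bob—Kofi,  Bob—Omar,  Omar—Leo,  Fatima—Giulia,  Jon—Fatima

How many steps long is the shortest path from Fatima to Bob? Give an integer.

One shortest route is Fatima – Jon – Kofi – Bob, which uses 3 edges, and at distance 2 from Fatima we only reach {Beata, Kofi, Leo, Nate}, which does not include Bob. So d(Fatima,Bob) = 3.

3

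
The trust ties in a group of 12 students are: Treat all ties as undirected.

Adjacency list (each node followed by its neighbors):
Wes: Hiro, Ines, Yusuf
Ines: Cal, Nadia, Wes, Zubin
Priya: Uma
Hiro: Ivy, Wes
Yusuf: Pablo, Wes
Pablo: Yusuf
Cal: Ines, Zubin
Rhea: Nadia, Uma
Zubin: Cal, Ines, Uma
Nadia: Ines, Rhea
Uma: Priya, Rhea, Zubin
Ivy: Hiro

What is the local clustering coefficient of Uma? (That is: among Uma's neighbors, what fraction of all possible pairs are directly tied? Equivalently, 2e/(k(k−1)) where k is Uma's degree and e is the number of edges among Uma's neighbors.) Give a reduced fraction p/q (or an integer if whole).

Uma's neighbors: Priya, Rhea, and Zubin (k = 3).
Possible neighbor pairs: C(3,2) = 3. Edges among them: none → e = 0.
Clustering(Uma) = 0/3 = 0.

0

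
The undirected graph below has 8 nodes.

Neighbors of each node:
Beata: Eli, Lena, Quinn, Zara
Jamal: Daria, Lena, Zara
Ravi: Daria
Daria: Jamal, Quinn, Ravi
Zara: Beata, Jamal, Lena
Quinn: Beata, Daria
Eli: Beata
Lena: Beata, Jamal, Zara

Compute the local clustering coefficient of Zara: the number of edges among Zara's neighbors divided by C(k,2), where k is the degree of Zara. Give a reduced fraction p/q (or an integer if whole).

Zara's neighbors: Beata, Jamal, and Lena (k = 3).
Possible neighbor pairs: C(3,2) = 3. Edges among them: Beata–Lena, Jamal–Lena → e = 2.
Clustering(Zara) = 2/3.

2/3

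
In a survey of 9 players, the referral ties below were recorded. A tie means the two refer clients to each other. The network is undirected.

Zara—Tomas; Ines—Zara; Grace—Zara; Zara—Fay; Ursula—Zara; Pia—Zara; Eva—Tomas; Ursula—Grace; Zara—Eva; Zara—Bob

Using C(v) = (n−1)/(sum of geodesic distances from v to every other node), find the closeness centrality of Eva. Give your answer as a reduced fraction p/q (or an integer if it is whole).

Distances from Eva: Bob:2, Fay:2, Grace:2, Ines:2, Pia:2, Tomas:1, Ursula:2, Zara:1. Sum = 14.
n = 9, so closeness = 8/14 = 4/7.

4/7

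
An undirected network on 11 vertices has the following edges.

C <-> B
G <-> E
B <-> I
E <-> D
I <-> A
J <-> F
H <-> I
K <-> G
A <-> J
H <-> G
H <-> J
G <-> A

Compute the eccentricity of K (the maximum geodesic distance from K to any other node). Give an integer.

Distances from K: A:2, B:4, C:5, D:3, E:2, F:4, G:1, H:2, I:3, J:3.
The largest is 5 (to C), so the eccentricity of K is 5.

5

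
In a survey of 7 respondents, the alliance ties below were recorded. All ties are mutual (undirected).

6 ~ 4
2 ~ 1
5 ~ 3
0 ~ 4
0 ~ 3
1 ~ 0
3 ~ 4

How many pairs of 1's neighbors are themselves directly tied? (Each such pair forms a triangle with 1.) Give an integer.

0

1's neighbors are 0 and 2, but none of them are tied to each other, so no triangle contains 1.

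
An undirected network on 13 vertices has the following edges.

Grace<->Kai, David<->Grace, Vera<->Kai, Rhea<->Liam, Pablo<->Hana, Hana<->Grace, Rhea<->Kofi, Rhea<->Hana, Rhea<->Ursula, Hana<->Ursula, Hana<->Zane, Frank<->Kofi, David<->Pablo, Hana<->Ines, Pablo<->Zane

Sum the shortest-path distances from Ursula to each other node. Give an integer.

27

Distances from Ursula: David:3, Frank:3, Grace:2, Hana:1, Ines:2, Kai:3, Kofi:2, Liam:2, Pablo:2, Rhea:1, Vera:4, Zane:2.
Sum = 3 + 3 + 2 + 1 + 2 + 3 + 2 + 2 + 2 + 1 + 4 + 2 = 27.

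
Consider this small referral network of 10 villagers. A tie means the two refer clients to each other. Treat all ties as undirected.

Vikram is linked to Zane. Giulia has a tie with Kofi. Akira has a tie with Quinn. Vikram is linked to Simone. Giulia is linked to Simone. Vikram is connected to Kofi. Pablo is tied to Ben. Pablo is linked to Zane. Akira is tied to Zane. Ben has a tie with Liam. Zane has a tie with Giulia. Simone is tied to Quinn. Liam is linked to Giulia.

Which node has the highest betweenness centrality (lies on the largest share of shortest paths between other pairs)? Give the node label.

Zane

Unnormalized betweenness of each node: Akira:5/2, Ben:1, Giulia:12, Kofi:2/3, Liam:7/2, Pablo:7/2, Quinn:1, Simone:31/6, Vikram:7/2, Zane:79/6.
Zane has the largest value, 79/6, making it the main broker — the node through which the most shortest paths run.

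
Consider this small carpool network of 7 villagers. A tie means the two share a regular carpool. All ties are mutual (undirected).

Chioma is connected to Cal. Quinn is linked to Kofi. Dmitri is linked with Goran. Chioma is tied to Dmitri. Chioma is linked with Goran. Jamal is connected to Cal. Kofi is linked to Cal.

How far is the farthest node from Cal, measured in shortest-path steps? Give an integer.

2

Distances from Cal: Chioma:1, Dmitri:2, Goran:2, Jamal:1, Kofi:1, Quinn:2.
The largest is 2 (to Quinn, Goran, and Dmitri), so the eccentricity of Cal is 2.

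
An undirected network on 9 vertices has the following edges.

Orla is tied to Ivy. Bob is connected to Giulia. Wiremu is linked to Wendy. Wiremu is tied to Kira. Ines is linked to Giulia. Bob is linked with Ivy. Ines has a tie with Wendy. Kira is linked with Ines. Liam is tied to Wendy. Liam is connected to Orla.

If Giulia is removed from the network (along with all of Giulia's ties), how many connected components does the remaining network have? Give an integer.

1

Giulia's neighbors (Bob and Ines) remain reachable from one another through other ties, so the rest of the network stays in one piece.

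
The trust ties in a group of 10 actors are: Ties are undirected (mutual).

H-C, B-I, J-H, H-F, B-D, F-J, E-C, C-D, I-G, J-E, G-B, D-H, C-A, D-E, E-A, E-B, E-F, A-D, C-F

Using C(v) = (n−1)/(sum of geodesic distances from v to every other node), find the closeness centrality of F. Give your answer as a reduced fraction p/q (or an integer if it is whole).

Distances from F: A:2, B:2, C:1, D:2, E:1, G:3, H:1, I:3, J:1. Sum = 16.
n = 10, so closeness = 9/16.

9/16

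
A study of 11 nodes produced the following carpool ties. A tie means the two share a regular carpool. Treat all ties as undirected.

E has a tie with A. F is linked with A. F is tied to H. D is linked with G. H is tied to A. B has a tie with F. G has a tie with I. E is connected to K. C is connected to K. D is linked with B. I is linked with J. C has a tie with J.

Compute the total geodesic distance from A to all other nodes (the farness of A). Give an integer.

Distances from A: B:2, C:3, D:3, E:1, F:1, G:4, H:1, I:5, J:4, K:2.
Sum = 2 + 3 + 3 + 1 + 1 + 4 + 1 + 5 + 4 + 2 = 26.

26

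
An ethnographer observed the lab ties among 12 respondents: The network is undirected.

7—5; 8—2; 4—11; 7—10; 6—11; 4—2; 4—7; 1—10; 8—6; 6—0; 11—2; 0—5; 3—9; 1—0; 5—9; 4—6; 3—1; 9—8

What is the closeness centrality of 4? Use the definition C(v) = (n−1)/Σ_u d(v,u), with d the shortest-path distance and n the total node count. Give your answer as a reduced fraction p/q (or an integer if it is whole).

1/2

Distances from 4: 0:2, 1:3, 2:1, 3:4, 5:2, 6:1, 7:1, 8:2, 9:3, 10:2, 11:1. Sum = 22.
n = 12, so closeness = 11/22 = 1/2.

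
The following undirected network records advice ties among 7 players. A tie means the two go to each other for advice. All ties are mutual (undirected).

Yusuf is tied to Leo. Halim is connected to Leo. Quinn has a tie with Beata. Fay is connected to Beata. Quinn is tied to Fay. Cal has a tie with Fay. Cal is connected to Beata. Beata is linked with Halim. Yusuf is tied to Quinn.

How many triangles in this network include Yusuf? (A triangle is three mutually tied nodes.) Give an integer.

Yusuf's neighbors are Leo and Quinn, but none of them are tied to each other, so no triangle contains Yusuf.

0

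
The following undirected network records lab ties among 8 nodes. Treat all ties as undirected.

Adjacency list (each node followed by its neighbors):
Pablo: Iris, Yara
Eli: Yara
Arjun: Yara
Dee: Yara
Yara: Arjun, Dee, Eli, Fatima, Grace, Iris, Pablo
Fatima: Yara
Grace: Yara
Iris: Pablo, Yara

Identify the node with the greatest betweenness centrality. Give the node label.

Yara

Unnormalized betweenness of each node: Arjun:0, Dee:0, Eli:0, Fatima:0, Grace:0, Iris:0, Pablo:0, Yara:20.
Yara has the largest value, 20, making it the main broker — the node through which the most shortest paths run.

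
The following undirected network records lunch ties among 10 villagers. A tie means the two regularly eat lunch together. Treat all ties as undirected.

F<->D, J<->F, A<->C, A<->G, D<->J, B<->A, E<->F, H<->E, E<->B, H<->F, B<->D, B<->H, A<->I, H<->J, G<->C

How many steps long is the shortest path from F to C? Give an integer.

One shortest route is F – H – B – A – C, which uses 4 edges, and at distance 3 from F we only reach {A}, which does not include C. So d(F,C) = 4.

4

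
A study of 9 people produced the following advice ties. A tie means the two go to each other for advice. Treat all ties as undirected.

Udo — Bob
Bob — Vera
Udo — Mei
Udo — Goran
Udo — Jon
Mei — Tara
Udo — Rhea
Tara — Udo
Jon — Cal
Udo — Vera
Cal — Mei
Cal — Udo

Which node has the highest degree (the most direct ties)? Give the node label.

Udo

Degrees — Bob:2, Cal:3, Goran:1, Jon:2, Mei:3, Rhea:1, Tara:2, Udo:8, Vera:2.
The maximum is 8, attained only by Udo.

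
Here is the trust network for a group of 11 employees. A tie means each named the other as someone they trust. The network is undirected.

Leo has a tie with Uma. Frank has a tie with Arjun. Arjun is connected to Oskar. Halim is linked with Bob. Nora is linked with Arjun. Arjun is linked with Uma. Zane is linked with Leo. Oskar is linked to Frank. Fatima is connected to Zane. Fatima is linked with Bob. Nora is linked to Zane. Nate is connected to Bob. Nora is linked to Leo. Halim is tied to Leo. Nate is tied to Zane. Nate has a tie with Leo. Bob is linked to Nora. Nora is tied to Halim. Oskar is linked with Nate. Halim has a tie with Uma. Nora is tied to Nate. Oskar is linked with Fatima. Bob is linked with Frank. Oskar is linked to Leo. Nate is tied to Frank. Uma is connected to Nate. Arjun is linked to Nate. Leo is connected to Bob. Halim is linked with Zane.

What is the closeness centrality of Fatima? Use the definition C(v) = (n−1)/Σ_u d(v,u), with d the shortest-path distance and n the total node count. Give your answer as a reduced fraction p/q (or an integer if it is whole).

Distances from Fatima: Arjun:2, Bob:1, Frank:2, Halim:2, Leo:2, Nate:2, Nora:2, Oskar:1, Uma:3, Zane:1. Sum = 18.
n = 11, so closeness = 10/18 = 5/9.

5/9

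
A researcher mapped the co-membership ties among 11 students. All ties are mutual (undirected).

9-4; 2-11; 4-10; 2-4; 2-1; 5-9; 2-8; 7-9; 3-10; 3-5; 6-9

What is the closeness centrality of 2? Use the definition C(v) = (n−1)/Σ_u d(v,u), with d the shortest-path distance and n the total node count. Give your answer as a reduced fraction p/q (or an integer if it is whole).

Distances from 2: 1:1, 3:3, 4:1, 5:3, 6:3, 7:3, 8:1, 9:2, 10:2, 11:1. Sum = 20.
n = 11, so closeness = 10/20 = 1/2.

1/2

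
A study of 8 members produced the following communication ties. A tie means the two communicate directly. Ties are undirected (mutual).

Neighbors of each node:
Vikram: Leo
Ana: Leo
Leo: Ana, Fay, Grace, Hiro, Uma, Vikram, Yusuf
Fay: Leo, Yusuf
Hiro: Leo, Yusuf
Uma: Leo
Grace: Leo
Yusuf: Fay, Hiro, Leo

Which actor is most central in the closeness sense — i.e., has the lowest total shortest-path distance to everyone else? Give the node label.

Leo

Farness (sum of distances to all others) for each node — Ana:13, Fay:12, Grace:13, Hiro:12, Leo:7, Uma:13, Vikram:13, Yusuf:11.
The smallest farness is 7, for Leo, so Leo has the highest closeness.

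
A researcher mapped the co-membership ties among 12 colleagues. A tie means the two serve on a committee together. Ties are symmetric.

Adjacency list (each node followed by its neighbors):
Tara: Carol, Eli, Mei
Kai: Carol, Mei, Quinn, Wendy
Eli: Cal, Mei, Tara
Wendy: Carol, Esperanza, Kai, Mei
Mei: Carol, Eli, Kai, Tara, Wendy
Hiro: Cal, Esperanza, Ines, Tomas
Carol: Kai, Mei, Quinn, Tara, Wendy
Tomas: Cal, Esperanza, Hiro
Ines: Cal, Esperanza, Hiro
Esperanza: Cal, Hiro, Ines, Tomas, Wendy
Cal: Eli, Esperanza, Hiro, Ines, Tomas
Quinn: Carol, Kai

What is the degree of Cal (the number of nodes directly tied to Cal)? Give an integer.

5

Cal is directly tied to Eli, Esperanza, Hiro, Ines, and Tomas. That is 5 neighbors, so the degree of Cal is 5.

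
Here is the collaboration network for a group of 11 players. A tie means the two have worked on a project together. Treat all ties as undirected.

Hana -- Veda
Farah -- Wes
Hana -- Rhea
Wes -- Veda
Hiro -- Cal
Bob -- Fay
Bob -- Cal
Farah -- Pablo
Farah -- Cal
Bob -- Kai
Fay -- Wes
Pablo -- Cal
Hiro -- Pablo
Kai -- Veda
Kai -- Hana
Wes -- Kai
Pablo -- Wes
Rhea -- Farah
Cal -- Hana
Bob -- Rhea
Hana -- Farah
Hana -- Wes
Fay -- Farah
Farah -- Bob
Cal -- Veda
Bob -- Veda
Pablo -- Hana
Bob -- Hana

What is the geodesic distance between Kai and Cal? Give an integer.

2

One shortest route is Kai – Bob – Cal, which uses 2 edges, and Kai and Cal are not directly tied, so nothing shorter exists. So d(Kai,Cal) = 2.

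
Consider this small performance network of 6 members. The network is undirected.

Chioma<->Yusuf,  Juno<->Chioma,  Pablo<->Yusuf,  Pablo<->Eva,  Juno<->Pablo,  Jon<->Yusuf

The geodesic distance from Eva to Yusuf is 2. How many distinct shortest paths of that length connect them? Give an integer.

The shortest distance is 2, and the only length-2 path is Eva–Pablo–Yusuf. So there is exactly 1 shortest path.

1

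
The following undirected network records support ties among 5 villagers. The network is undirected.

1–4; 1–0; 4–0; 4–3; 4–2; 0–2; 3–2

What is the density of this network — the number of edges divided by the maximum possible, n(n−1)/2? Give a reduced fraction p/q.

7/10

There are 7 edges and 5 nodes, so the maximum possible is C(5,2) = 10.
Density = 7/10.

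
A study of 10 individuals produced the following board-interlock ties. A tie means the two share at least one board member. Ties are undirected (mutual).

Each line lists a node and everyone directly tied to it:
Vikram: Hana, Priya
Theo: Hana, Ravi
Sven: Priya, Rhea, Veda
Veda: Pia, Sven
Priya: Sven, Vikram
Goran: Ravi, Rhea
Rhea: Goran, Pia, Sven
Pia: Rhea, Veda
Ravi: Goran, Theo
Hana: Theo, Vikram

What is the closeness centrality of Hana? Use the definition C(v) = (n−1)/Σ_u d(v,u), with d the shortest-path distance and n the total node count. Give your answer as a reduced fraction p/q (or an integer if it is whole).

9/25

Distances from Hana: Goran:3, Pia:5, Priya:2, Ravi:2, Rhea:4, Sven:3, Theo:1, Veda:4, Vikram:1. Sum = 25.
n = 10, so closeness = 9/25.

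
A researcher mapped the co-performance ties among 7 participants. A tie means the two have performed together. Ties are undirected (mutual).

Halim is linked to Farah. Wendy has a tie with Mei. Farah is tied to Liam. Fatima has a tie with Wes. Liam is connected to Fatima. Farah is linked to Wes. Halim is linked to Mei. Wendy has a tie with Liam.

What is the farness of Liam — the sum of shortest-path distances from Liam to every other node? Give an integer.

9

Distances from Liam: Farah:1, Fatima:1, Halim:2, Mei:2, Wendy:1, Wes:2.
Sum = 1 + 1 + 2 + 2 + 1 + 2 = 9.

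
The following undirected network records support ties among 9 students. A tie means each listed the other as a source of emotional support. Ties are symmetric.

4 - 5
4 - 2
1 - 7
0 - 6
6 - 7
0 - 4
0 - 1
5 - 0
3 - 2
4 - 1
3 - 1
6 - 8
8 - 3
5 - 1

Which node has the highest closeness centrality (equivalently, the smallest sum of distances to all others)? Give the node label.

1

Farness (sum of distances to all others) for each node — 0:12, 1:11, 2:16, 3:13, 4:13, 5:14, 6:14, 7:15, 8:16.
The smallest farness is 11, for 1, so 1 has the highest closeness.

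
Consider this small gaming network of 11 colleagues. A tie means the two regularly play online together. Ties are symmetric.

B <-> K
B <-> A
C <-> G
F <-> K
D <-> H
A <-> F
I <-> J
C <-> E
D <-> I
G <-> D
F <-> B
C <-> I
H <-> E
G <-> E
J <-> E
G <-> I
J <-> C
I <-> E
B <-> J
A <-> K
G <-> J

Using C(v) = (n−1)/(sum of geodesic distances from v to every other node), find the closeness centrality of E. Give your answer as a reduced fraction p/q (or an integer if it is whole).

Distances from E: A:3, B:2, C:1, D:2, F:3, G:1, H:1, I:1, J:1, K:3. Sum = 18.
n = 11, so closeness = 10/18 = 5/9.

5/9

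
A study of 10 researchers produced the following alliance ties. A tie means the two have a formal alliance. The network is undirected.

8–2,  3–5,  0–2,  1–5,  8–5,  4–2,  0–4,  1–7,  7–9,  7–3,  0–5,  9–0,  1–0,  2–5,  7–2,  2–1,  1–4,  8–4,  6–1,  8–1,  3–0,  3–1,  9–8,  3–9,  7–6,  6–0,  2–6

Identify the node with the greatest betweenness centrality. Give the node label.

1

Unnormalized betweenness of each node: 0:47/12, 1:22/5, 2:179/60, 3:67/60, 4:1/5, 5:47/60, 6:1/5, 7:5/3, 8:5/3, 9:16/15.
1 has the largest value, 22/5, making it the main broker — the node through which the most shortest paths run.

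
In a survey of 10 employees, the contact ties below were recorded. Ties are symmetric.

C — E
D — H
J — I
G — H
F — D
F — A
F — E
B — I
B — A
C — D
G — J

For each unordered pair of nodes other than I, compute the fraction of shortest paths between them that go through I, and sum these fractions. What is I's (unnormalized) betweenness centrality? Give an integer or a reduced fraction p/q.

29/6

Pairs whose geodesics pass through I — E–J: 1/3; H–B: 1/2; G–B: 1; G–A: 1/2; J–B: 1; J–A: 1; J–F: 1/2.
All other pairs contribute 0.
Summing the contributions gives betweenness(I) = 29/6.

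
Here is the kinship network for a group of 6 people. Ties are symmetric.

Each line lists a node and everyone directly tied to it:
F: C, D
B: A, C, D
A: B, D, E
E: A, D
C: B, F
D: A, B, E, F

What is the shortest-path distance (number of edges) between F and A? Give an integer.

One shortest route is F – D – A, which uses 2 edges, and F and A are not directly tied, so nothing shorter exists. So d(F,A) = 2.

2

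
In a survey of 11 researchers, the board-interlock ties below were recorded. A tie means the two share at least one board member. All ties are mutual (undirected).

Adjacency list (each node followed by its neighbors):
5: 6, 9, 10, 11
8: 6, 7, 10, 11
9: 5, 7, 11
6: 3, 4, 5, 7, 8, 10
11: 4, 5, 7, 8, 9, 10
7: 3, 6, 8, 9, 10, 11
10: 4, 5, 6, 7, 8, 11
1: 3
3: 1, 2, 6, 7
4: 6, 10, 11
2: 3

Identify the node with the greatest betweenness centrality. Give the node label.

3

Unnormalized betweenness of each node: 1:0, 2:0, 3:17, 4:1/5, 5:31/30, 6:127/12, 7:158/15, 8:1/5, 9:1/4, 10:107/60, 11:41/12.
3 has the largest value, 17, making it the main broker — the node through which the most shortest paths run.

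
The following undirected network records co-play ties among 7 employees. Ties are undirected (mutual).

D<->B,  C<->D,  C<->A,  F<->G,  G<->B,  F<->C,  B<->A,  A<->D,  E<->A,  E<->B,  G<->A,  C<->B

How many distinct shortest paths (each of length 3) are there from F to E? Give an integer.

4

The shortest distance is 3. The length-3 paths are: F–G–A–E; F–C–A–E; F–G–B–E; F–C–B–E.
That gives 4 distinct shortest paths.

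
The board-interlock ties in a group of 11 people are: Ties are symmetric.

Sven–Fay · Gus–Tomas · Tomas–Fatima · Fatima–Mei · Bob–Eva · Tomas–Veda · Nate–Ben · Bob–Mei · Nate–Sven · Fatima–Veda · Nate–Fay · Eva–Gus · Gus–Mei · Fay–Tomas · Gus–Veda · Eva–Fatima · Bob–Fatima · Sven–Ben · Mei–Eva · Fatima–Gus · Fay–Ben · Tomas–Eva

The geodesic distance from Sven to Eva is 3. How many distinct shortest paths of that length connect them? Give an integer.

The shortest distance is 3, and the only length-3 path is Sven–Fay–Tomas–Eva. So there is exactly 1 shortest path.

1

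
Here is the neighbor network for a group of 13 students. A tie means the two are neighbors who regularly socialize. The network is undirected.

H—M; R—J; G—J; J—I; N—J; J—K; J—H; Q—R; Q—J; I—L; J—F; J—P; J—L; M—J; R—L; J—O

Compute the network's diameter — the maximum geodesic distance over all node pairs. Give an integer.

2

Eccentricity of each node (its greatest distance to any other): F:2, G:2, H:2, I:2, J:1, K:2, L:2, M:2, N:2, O:2, P:2, Q:2, R:2.
The maximum eccentricity is 2, realized for instance by the pair R–M via R – J – M. So the diameter is 2.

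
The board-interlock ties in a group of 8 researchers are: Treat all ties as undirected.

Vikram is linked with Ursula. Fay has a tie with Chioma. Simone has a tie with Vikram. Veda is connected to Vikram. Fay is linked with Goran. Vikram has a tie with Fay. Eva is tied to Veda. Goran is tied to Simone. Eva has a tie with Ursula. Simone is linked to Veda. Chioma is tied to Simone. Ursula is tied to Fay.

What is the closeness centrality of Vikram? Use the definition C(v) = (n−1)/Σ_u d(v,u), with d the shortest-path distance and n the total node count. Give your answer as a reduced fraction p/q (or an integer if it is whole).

7/10

Distances from Vikram: Chioma:2, Eva:2, Fay:1, Goran:2, Simone:1, Ursula:1, Veda:1. Sum = 10.
n = 8, so closeness = 7/10.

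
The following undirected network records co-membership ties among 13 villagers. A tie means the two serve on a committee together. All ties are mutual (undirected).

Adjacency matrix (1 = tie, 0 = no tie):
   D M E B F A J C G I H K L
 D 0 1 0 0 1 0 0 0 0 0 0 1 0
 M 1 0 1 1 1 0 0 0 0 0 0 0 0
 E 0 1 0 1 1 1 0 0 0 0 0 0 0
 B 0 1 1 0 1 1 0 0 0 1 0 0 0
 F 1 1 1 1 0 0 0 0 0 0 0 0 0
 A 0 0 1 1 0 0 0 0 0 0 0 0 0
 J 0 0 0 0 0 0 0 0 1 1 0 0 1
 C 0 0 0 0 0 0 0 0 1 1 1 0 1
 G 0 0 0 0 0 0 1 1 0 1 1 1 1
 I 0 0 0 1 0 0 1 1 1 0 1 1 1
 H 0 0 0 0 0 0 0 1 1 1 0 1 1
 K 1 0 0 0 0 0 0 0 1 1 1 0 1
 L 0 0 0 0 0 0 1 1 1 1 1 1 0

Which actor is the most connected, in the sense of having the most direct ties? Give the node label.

Degrees — A:2, B:5, C:4, D:3, E:4, F:4, G:6, H:5, I:7, J:3, K:5, L:6, M:4.
The maximum is 7, attained only by I.

I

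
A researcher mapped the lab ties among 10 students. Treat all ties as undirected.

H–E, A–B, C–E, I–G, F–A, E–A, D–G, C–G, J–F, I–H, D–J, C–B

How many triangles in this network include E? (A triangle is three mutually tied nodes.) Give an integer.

E's neighbors are A, C, and H, but none of them are tied to each other, so no triangle contains E.

0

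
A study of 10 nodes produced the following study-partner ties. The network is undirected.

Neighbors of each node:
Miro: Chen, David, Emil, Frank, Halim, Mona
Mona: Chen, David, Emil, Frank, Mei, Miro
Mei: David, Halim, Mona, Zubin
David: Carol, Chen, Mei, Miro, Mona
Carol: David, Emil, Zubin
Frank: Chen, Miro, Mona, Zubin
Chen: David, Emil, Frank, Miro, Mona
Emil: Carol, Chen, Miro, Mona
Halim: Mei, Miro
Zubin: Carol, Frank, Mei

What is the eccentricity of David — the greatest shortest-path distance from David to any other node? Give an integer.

2

Distances from David: Carol:1, Chen:1, Emil:2, Frank:2, Halim:2, Mei:1, Miro:1, Mona:1, Zubin:2.
The largest is 2 (to Frank, Emil, Zubin, and Halim), so the eccentricity of David is 2.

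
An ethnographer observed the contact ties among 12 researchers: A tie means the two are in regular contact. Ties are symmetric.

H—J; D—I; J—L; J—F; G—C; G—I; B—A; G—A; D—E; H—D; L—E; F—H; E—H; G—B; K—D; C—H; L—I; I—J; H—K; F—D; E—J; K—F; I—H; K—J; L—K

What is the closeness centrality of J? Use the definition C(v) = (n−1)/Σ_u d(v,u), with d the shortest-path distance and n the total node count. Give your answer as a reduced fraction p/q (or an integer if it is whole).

11/18

Distances from J: A:3, B:3, C:2, D:2, E:1, F:1, G:2, H:1, I:1, K:1, L:1. Sum = 18.
n = 12, so closeness = 11/18.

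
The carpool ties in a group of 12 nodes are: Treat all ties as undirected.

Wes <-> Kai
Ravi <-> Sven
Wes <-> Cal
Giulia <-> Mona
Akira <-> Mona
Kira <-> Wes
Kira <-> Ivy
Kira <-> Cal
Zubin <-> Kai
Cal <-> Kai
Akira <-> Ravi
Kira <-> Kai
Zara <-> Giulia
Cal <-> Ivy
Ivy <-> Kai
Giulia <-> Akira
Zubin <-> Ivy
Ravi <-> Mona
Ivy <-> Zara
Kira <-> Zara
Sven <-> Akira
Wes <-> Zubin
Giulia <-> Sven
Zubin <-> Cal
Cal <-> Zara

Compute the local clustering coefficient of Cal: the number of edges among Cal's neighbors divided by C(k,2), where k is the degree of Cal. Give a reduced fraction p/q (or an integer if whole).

2/3

Cal's neighbors: Ivy, Kai, Kira, Wes, Zara, and Zubin (k = 6).
Possible neighbor pairs: C(6,2) = 15. Edges among them: Ivy–Kai, Ivy–Kira, Ivy–Zara, Ivy–Zubin, Kai–Kira, Kai–Wes, Kai–Zubin, Kira–Wes, Kira–Zara, Wes–Zubin → e = 10.
Clustering(Cal) = 10/15 = 2/3.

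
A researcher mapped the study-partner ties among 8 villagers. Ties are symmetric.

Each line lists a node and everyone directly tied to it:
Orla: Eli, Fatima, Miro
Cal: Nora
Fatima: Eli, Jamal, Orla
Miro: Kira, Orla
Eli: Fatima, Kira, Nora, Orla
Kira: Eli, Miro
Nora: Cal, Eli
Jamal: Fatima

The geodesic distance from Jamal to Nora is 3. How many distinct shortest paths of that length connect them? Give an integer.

1

The shortest distance is 3, and the only length-3 path is Jamal–Fatima–Eli–Nora. So there is exactly 1 shortest path.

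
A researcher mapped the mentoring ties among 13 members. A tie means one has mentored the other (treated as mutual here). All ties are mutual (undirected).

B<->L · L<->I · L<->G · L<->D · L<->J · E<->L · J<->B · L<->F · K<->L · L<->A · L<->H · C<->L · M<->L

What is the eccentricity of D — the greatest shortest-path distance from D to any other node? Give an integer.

Distances from D: A:2, B:2, C:2, E:2, F:2, G:2, H:2, I:2, J:2, K:2, L:1, M:2.
The largest is 2 (to M, C, H, B, F, E, J, I, G, A, and K), so the eccentricity of D is 2.

2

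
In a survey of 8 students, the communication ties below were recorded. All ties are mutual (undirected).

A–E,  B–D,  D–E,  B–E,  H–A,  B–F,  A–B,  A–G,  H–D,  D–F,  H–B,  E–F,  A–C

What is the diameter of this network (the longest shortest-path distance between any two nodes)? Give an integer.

Eccentricity of each node (its greatest distance to any other): A:2, B:2, C:3, D:3, E:2, F:3, G:3, H:2.
The maximum eccentricity is 3, realized for instance by the pair F–C via F – B – A – C. So the diameter is 3.

3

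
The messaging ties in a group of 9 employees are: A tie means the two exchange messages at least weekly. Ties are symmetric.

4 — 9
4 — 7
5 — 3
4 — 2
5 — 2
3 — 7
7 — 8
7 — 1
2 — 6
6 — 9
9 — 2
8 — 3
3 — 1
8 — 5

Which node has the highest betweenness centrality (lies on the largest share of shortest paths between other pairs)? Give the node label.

2

Unnormalized betweenness of each node: 1:0, 2:23/3, 3:17/6, 4:37/6, 5:35/6, 6:0, 7:20/3, 8:1/2, 9:4/3.
2 has the largest value, 23/3, making it the main broker — the node through which the most shortest paths run.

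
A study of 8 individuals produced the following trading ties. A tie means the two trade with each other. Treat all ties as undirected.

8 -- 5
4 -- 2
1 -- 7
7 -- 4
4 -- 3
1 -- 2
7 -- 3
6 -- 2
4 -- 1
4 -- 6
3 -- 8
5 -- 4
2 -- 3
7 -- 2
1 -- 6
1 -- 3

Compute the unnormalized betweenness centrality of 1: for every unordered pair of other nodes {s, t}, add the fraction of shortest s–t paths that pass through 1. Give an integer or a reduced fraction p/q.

Pairs whose geodesics pass through 1 — 3–6: 1/3; 7–6: 1/3; 6–8: 1/4.
All other pairs contribute 0.
Summing the contributions gives betweenness(1) = 11/12.

11/12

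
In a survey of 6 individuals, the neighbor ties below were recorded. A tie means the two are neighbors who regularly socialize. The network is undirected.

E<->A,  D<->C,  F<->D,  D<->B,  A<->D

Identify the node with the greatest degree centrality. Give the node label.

D

Degrees — A:2, B:1, C:1, D:4, E:1, F:1.
The maximum is 4, attained only by D.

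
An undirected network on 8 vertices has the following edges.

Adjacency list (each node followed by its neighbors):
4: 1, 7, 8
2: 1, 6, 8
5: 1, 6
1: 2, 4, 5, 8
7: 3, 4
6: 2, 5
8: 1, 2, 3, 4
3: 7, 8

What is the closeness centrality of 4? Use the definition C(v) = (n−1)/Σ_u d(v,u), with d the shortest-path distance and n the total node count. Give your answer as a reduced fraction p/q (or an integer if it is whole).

Distances from 4: 1:1, 2:2, 3:2, 5:2, 6:3, 7:1, 8:1. Sum = 12.
n = 8, so closeness = 7/12.

7/12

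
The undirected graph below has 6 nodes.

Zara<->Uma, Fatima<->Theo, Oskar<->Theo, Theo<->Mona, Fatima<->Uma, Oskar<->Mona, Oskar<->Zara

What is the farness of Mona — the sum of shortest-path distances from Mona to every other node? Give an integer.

9

Distances from Mona: Fatima:2, Oskar:1, Theo:1, Uma:3, Zara:2.
Sum = 2 + 1 + 1 + 3 + 2 = 9.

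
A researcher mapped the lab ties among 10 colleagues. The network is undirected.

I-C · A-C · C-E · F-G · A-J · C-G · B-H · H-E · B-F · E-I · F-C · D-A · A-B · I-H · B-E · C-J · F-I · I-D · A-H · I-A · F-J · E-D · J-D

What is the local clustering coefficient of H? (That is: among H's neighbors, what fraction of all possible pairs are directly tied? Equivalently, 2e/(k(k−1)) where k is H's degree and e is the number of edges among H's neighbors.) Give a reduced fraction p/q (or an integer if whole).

H's neighbors: A, B, E, and I (k = 4).
Possible neighbor pairs: C(4,2) = 6. Edges among them: A–B, A–I, B–E, E–I → e = 4.
Clustering(H) = 4/6 = 2/3.

2/3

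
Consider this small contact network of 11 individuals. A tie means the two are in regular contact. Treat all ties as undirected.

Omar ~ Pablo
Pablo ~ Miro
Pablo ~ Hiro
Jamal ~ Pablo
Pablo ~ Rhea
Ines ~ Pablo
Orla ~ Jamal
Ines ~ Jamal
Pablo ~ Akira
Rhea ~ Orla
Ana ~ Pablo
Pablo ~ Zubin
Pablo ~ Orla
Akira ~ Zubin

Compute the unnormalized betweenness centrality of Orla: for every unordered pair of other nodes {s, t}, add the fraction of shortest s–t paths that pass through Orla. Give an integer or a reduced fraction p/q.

Pairs whose geodesics pass through Orla — Rhea–Jamal: 1/2.
All other pairs contribute 0.
Summing the contributions gives betweenness(Orla) = 1/2.

1/2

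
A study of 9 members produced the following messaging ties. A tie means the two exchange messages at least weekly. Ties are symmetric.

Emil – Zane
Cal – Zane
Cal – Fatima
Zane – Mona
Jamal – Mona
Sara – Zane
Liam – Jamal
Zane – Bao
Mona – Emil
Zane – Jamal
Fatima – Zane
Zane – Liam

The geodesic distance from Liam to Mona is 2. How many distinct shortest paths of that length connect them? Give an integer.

2

The shortest distance is 2. The length-2 paths are: Liam–Zane–Mona; Liam–Jamal–Mona.
That gives 2 distinct shortest paths.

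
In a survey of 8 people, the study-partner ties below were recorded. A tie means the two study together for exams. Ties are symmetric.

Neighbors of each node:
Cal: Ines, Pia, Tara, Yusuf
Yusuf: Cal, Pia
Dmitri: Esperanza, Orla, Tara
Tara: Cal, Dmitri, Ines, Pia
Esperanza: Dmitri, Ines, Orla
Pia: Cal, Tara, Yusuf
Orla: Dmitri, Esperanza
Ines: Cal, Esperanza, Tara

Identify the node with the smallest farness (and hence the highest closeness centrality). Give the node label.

Farness (sum of distances to all others) for each node — Cal:11, Dmitri:12, Esperanza:13, Ines:11, Orla:16, Pia:13, Tara:10, Yusuf:16.
The smallest farness is 10, for Tara, so Tara has the highest closeness.

Tara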